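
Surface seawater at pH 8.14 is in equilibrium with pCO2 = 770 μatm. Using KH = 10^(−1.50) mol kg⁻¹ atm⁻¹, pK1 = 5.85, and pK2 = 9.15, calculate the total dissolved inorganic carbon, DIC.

DIC = 5.24 mmol/kg

[CO2*] = KH · pCO2 = 10^(−1.50) × 770×10^-6 = 2.435×10^-5 mol/kg
α₀ = 1/(1 + K1/[H⁺] + K1K2/[H⁺]²) = 1/(1 + 10^+2.29 + 10^+1.28) = 0.004650
DIC = [CO2*]/α₀ = 2.435×10^-5 / 0.004650 = 5.24 mmol/kg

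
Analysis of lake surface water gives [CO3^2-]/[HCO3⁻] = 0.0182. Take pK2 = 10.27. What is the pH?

pH = 8.53

From K2 = [H⁺][CO3^2-]/[HCO3⁻]:  pH = pK2 + log₁₀([CO3^2-]/[HCO3⁻])
log₁₀(0.0182) = -1.740
pH = 10.27 + (-1.740) = 8.53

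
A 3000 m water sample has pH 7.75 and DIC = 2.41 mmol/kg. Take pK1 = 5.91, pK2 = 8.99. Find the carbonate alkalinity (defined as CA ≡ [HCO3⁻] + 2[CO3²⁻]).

CA = 2.51 mmol/kg

CA = [HCO3⁻] + 2[CO3²⁻] = (α₁ + 2α₂)·DIC
At pH 7.75: [H⁺]/K1 = 10^-1.84 = 0.014454, K2/[H⁺] = 10^-1.24 = 0.057544
α₁ = 1/(1 + 0.014454 + 0.057544) = 1/1.0720 = 0.9328; α₂ = α₁·K2/[H⁺] = 0.05368
α₁ + 2α₂ = 1.0402
CA = 1.0402 × 2.41 = 2.51 mmol/kg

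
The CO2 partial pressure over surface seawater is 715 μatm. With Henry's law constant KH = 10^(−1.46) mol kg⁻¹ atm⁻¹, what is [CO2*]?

KH = 10^(−1.46) = 3.467×10^-2 mol kg⁻¹ atm⁻¹
[CO2*] = KH · pCO2 = 3.467×10^-2 × 715×10^-6 atm = 2.48×10^-5 mol/kg

[CO2*] = 24.8 μmol/kg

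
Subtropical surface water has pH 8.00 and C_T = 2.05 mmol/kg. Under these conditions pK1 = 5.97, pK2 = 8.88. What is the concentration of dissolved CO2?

α₀ = 1 / (1 + K1/[H⁺] + K1K2/[H⁺]²) = 1 / (1 + 10^+2.03 + 10^+1.15)
   = 1 / (1 + 107.15 + 14.125) = 1/122.28 = 0.008178
[CO2*] = α₀ × DIC = 0.008178 × 2.05 = 0.0168 mmol/kg = 16.8 μmol/kg

[CO2*] = 16.8 μmol/kg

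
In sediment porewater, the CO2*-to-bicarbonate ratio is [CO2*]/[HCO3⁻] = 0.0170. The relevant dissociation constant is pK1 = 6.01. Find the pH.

From K1 = [H⁺][HCO3⁻]/[CO2*]:  pH = pK1 − log₁₀([CO2*]/[HCO3⁻])
log₁₀(0.0170) = -1.770
pH = 6.01 − (-1.770) = 7.78

pH = 7.78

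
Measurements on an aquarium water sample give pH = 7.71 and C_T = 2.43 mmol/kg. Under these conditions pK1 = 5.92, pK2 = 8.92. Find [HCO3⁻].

[HCO3⁻] = 2.25 mmol/kg

α₁ = 1 / (1 + [H⁺]/K1 + K2/[H⁺]) = 1 / (1 + 10^-1.79 + 10^-1.21)
   = 1 / (1 + 0.016218 + 0.061660) = 1/1.0779 = 0.9277
[HCO3⁻] = α₁ × DIC = 0.9277 × 2.43 = 2.25 mmol/kg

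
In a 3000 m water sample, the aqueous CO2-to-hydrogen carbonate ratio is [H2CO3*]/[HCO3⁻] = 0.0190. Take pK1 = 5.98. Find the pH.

pH = 7.70

From K1 = [H⁺][HCO3⁻]/[H2CO3*]:  pH = pK1 − log₁₀([H2CO3*]/[HCO3⁻])
log₁₀(0.0190) = -1.721
pH = 5.98 − (-1.721) = 7.70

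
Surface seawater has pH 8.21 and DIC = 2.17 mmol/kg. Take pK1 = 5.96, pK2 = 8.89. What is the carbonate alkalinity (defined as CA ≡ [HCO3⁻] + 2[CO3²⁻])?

CA = 2.53 mmol/kg

CA = [HCO3⁻] + 2[CO3²⁻] = (α₁ + 2α₂)·DIC
At pH 8.21: [H⁺]/K1 = 10^-2.25 = 0.0056234, K2/[H⁺] = 10^-0.68 = 0.20893
α₁ = 1/(1 + 0.0056234 + 0.20893) = 1/1.2146 = 0.8233; α₂ = α₁·K2/[H⁺] = 0.1720
α₁ + 2α₂ = 1.1674
CA = 1.1674 × 2.17 = 2.53 mmol/kg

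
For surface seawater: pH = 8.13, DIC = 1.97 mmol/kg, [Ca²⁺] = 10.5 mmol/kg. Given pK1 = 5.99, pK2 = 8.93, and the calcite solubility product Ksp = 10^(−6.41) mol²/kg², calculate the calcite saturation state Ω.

Ω = 7.23

α₂ = 1 / (1 + [H⁺]/K2 + [H⁺]²/(K1K2)) = 1 / (1 + 10^+0.80 + 10^-1.34)
   = 1 / (1 + 6.3096 + 0.045709) = 1/7.3553 = 0.1360
[CO3²⁻] = α₂ × DIC = 0.1360 × 1.97 = 0.2678 mmol/kg
Ksp = 10^(−6.41) = 3.890×10^-7
Ω = [Ca²⁺][CO3²⁻]/Ksp = (10.5×10^-3)(2.678×10^-4) / 3.890×10^-7 = 7.23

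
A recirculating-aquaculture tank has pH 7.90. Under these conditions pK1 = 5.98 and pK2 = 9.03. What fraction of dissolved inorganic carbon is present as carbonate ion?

α₂ = 1 / (1 + [H⁺]/K2 + [H⁺]²/(K1K2)) = 1 / (1 + 10^+1.13 + 10^-0.79)
   = 1 / (1 + 13.490 + 0.16218) = 1/14.652 = 0.06825

α₂ = 0.0683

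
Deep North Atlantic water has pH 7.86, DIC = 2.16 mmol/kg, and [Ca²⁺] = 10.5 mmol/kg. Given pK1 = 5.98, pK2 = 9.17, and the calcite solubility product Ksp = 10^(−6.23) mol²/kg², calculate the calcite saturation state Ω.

α₂ = 1 / (1 + [H⁺]/K2 + [H⁺]²/(K1K2)) = 1 / (1 + 10^+1.31 + 10^-0.57)
   = 1 / (1 + 20.417 + 0.26915) = 1/21.687 = 0.04611
[CO3²⁻] = α₂ × DIC = 0.04611 × 2.16 = 0.09960 mmol/kg
Ksp = 10^(−6.23) = 5.888×10^-7
Ω = [Ca²⁺][CO3²⁻]/Ksp = (10.5×10^-3)(9.960×10^-5) / 5.888×10^-7 = 1.78

Ω = 1.78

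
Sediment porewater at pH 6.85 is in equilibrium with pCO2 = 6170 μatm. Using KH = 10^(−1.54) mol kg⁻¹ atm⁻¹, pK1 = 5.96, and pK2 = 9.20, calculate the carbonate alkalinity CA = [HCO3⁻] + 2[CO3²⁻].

[CO2*] = KH · pCO2 = 10^(−1.54) × 6170×10^-6 = 1.779×10^-4 mol/kg
α₀ = 1/(1 + K1/[H⁺] + K1K2/[H⁺]²) = 1/(1 + 10^+0.89 + 10^-1.46) = 0.1137
DIC = [CO2*]/α₀ = 1.779×10^-4 / 0.1137 = 1.565 mmol/kg
CA = (α₁ + 2α₂)·DIC = (0.8824 + 2×0.003941) × 1.565 = 1.39 mmol/kg

CA = 1.39 mmol/kg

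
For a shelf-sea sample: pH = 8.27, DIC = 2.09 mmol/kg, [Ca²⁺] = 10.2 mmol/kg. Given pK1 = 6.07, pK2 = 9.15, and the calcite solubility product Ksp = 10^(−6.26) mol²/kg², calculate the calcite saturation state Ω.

Ω = 4.49

α₂ = 1 / (1 + [H⁺]/K2 + [H⁺]²/(K1K2)) = 1 / (1 + 10^+0.88 + 10^-1.32)
   = 1 / (1 + 7.5858 + 0.047863) = 1/8.6336 = 0.1158
[CO3²⁻] = α₂ × DIC = 0.1158 × 2.09 = 0.2421 mmol/kg
Ksp = 10^(−6.26) = 5.495×10^-7
Ω = [Ca²⁺][CO3²⁻]/Ksp = (10.2×10^-3)(2.421×10^-4) / 5.495×10^-7 = 4.49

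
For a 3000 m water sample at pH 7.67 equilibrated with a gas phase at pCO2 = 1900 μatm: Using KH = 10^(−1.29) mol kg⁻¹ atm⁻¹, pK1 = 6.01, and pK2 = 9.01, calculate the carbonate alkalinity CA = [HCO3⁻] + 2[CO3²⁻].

CA = 4.86 mmol/kg

[CO2*] = KH · pCO2 = 10^(−1.29) × 1900×10^-6 = 9.744×10^-5 mol/kg
α₀ = 1/(1 + K1/[H⁺] + K1K2/[H⁺]²) = 1/(1 + 10^+1.66 + 10^+0.32) = 0.02049
DIC = [CO2*]/α₀ = 9.744×10^-5 / 0.02049 = 4.755 mmol/kg
CA = (α₁ + 2α₂)·DIC = (0.9367 + 2×0.04282) × 4.755 = 4.86 mmol/kg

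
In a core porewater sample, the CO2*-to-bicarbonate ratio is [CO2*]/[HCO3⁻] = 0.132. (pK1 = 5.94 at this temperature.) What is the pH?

From K1 = [H⁺][HCO3⁻]/[CO2*]:  pH = pK1 − log₁₀([CO2*]/[HCO3⁻])
log₁₀(0.132) = -0.879
pH = 5.94 − (-0.879) = 6.82

pH = 6.82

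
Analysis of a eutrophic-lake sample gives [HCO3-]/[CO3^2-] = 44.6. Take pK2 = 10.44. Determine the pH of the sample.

pH = 8.79

From K2 = [H⁺][CO3^2-]/[HCO3-]:  pH = pK2 − log₁₀([HCO3-]/[CO3^2-])
log₁₀(44.6) = +1.649
pH = 10.44 − (+1.649) = 8.79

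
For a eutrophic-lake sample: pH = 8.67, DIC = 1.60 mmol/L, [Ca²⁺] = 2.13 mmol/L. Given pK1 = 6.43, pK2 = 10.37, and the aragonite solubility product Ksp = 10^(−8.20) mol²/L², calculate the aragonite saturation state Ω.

α₂ = 1 / (1 + [H⁺]/K2 + [H⁺]²/(K1K2)) = 1 / (1 + 10^+1.70 + 10^-0.54)
   = 1 / (1 + 50.119 + 0.28840) = 1/51.407 = 0.01945
[CO3²⁻] = α₂ × DIC = 0.01945 × 1.60 = 0.03112 mmol/L
Ksp = 10^(−8.20) = 6.310×10^-9
Ω = [Ca²⁺][CO3²⁻]/Ksp = (2.13×10^-3)(3.112×10^-5) / 6.310×10^-9 = 10.5

Ω = 10.5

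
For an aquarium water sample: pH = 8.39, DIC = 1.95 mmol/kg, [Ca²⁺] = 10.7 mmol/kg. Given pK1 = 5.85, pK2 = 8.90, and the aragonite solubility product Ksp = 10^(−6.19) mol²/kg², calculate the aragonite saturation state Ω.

α₂ = 1 / (1 + [H⁺]/K2 + [H⁺]²/(K1K2)) = 1 / (1 + 10^+0.51 + 10^-2.03)
   = 1 / (1 + 3.2359 + 0.0093325) = 1/4.2453 = 0.2356
[CO3²⁻] = α₂ × DIC = 0.2356 × 1.95 = 0.4593 mmol/kg
Ksp = 10^(−6.19) = 6.457×10^-7
Ω = [Ca²⁺][CO3²⁻]/Ksp = (10.7×10^-3)(4.593×10^-4) / 6.457×10^-7 = 7.61

Ω = 7.61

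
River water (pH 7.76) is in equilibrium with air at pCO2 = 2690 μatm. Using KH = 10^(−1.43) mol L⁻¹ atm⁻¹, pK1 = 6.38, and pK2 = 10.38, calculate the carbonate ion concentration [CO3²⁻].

[CO3²⁻] = 5.75 μmol/L

[CO2*] = KH · pCO2 = 10^(−1.43) × 2690×10^-6 = 9.994×10^-5 mol/L
α₀ = 1/(1 + K1/[H⁺] + K1K2/[H⁺]²) = 1/(1 + 10^+1.38 + 10^-1.24) = 0.03993
DIC = [CO2*]/α₀ = 9.994×10^-5 / 0.03993 = 2.503 mmol/L
[CO3²⁻] = α₂·DIC; α₂ = 0.002298, so [CO3²⁻] = 0.002298 × 2.503 = 0.00575 mmol/L = 5.75 μmol/L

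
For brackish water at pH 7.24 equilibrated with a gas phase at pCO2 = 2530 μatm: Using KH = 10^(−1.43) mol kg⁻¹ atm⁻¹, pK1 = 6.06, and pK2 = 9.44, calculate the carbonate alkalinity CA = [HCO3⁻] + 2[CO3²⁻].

CA = 1.44 mmol/kg

[CO2*] = KH · pCO2 = 10^(−1.43) × 2530×10^-6 = 9.400×10^-5 mol/kg
α₀ = 1/(1 + K1/[H⁺] + K1K2/[H⁺]²) = 1/(1 + 10^+1.18 + 10^-1.02) = 0.06161
DIC = [CO2*]/α₀ = 9.400×10^-5 / 0.06161 = 1.526 mmol/kg
CA = (α₁ + 2α₂)·DIC = (0.9325 + 2×0.005884) × 1.526 = 1.44 mmol/kg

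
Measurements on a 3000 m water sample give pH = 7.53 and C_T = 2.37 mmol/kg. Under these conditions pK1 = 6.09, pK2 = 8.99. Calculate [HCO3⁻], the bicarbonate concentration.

[HCO3⁻] = 2.21 mmol/kg

α₁ = 1 / (1 + [H⁺]/K1 + K2/[H⁺]) = 1 / (1 + 10^-1.44 + 10^-1.46)
   = 1 / (1 + 0.036308 + 0.034674) = 1/1.0710 = 0.9337
[HCO3⁻] = α₁ × DIC = 0.9337 × 2.37 = 2.21 mmol/kg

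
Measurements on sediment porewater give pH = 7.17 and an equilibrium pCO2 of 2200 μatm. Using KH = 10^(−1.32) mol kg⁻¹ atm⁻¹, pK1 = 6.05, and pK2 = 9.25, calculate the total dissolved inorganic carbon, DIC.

[CO2*] = KH · pCO2 = 10^(−1.32) × 2200×10^-6 = 1.053×10^-4 mol/kg
α₀ = 1/(1 + K1/[H⁺] + K1K2/[H⁺]²) = 1/(1 + 10^+1.12 + 10^-0.96) = 0.06997
DIC = [CO2*]/α₀ = 1.053×10^-4 / 0.06997 = 1.50 mmol/kg

DIC = 1.50 mmol/kg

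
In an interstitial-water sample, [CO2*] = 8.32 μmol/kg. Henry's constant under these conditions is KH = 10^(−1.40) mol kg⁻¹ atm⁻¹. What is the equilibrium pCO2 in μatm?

pCO2 = 209 μatm

KH = 10^(−1.40) = 3.981×10^-2 mol kg⁻¹ atm⁻¹
pCO2 = [CO2*]/KH = 8.32×10^-6 / 3.981×10^-2 = 2.09×10^-4 atm = 209 μatm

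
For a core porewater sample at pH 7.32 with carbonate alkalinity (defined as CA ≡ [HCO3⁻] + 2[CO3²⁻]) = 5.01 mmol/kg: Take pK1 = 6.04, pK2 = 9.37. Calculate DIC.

CA = [HCO3⁻] + 2[CO3²⁻] = (α₁ + 2α₂)·DIC
At pH 7.32: [H⁺]/K1 = 10^-1.28 = 0.052481, K2/[H⁺] = 10^-2.05 = 0.0089125
α₁ = 1/(1 + 0.052481 + 0.0089125) = 1/1.0614 = 0.9422; α₂ = α₁·K2/[H⁺] = 0.008397
α₁ + 2α₂ = 0.9590
DIC = CA / (α₁ + 2α₂) = 5.01 / 0.9590 = 5.22 mmol/kg

DIC = 5.22 mmol/kg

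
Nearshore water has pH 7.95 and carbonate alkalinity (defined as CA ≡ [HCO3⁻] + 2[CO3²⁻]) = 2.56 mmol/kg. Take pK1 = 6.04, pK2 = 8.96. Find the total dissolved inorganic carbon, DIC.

CA = [HCO3⁻] + 2[CO3²⁻] = (α₁ + 2α₂)·DIC
At pH 7.95: [H⁺]/K1 = 10^-1.91 = 0.012303, K2/[H⁺] = 10^-1.01 = 0.097724
α₁ = 1/(1 + 0.012303 + 0.097724) = 1/1.1100 = 0.9009; α₂ = α₁·K2/[H⁺] = 0.08804
α₁ + 2α₂ = 1.0770
DIC = CA / (α₁ + 2α₂) = 2.56 / 1.0770 = 2.38 mmol/kg

DIC = 2.38 mmol/kg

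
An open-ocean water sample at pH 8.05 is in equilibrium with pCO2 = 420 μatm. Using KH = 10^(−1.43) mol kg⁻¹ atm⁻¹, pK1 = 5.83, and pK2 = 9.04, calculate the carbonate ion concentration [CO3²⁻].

[CO3²⁻] = 0.265 mmol/kg

[CO2*] = KH · pCO2 = 10^(−1.43) × 420×10^-6 = 1.560×10^-5 mol/kg
α₀ = 1/(1 + K1/[H⁺] + K1K2/[H⁺]²) = 1/(1 + 10^+2.22 + 10^+1.23) = 0.005437
DIC = [CO2*]/α₀ = 1.560×10^-5 / 0.005437 = 2.870 mmol/kg
[CO3²⁻] = α₂·DIC; α₂ = 0.09233, so [CO3²⁻] = 0.09233 × 2.870 = 0.265 mmol/kg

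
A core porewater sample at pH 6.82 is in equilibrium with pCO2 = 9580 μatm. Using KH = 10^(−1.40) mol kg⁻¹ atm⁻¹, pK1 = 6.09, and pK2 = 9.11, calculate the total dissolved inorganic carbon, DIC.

[CO2*] = KH · pCO2 = 10^(−1.40) × 9580×10^-6 = 3.814×10^-4 mol/kg
α₀ = 1/(1 + K1/[H⁺] + K1K2/[H⁺]²) = 1/(1 + 10^+0.73 + 10^-1.56) = 0.1563
DIC = [CO2*]/α₀ = 3.814×10^-4 / 0.1563 = 2.44 mmol/kg

DIC = 2.44 mmol/kg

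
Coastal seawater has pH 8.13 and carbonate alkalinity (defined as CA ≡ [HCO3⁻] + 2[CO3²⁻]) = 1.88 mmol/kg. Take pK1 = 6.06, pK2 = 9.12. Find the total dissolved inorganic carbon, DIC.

CA = [HCO3⁻] + 2[CO3²⁻] = (α₁ + 2α₂)·DIC
At pH 8.13: [H⁺]/K1 = 10^-2.07 = 0.0085114, K2/[H⁺] = 10^-0.99 = 0.10233
α₁ = 1/(1 + 0.0085114 + 0.10233) = 1/1.1108 = 0.9002; α₂ = α₁·K2/[H⁺] = 0.09212
α₁ + 2α₂ = 1.0845
DIC = CA / (α₁ + 2α₂) = 1.88 / 1.0845 = 1.73 mmol/kg

DIC = 1.73 mmol/kg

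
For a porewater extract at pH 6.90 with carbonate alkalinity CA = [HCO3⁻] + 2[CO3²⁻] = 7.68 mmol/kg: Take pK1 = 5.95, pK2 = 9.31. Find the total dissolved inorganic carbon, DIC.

DIC = 8.51 mmol/kg

CA = [HCO3⁻] + 2[CO3²⁻] = (α₁ + 2α₂)·DIC
At pH 6.90: [H⁺]/K1 = 10^-0.95 = 0.11220, K2/[H⁺] = 10^-2.41 = 0.0038905
α₁ = 1/(1 + 0.11220 + 0.0038905) = 1/1.1161 = 0.8960; α₂ = α₁·K2/[H⁺] = 0.003486
α₁ + 2α₂ = 0.9030
DIC = CA / (α₁ + 2α₂) = 7.68 / 0.9030 = 8.51 mmol/kg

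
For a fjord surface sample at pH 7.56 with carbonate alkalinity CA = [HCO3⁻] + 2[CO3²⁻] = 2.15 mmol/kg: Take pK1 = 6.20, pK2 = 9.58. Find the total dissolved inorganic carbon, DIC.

CA = [HCO3⁻] + 2[CO3²⁻] = (α₁ + 2α₂)·DIC
At pH 7.56: [H⁺]/K1 = 10^-1.36 = 0.043652, K2/[H⁺] = 10^-2.02 = 0.0095499
α₁ = 1/(1 + 0.043652 + 0.0095499) = 1/1.0532 = 0.9495; α₂ = α₁·K2/[H⁺] = 0.009068
α₁ + 2α₂ = 0.9676
DIC = CA / (α₁ + 2α₂) = 2.15 / 0.9676 = 2.22 mmol/kg

DIC = 2.22 mmol/kg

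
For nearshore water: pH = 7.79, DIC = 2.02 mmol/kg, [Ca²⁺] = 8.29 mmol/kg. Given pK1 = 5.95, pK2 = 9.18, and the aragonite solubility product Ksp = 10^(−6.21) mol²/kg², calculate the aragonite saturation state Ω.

Ω = 1.05

α₂ = 1 / (1 + [H⁺]/K2 + [H⁺]²/(K1K2)) = 1 / (1 + 10^+1.39 + 10^-0.45)
   = 1 / (1 + 24.547 + 0.35481) = 1/25.902 = 0.03861
[CO3²⁻] = α₂ × DIC = 0.03861 × 2.02 = 0.07799 mmol/kg
Ksp = 10^(−6.21) = 6.166×10^-7
Ω = [Ca²⁺][CO3²⁻]/Ksp = (8.29×10^-3)(7.799×10^-5) / 6.166×10^-7 = 1.05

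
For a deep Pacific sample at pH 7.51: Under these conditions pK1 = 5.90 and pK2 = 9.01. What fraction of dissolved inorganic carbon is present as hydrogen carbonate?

α₁ = 1 / (1 + [H⁺]/K1 + K2/[H⁺]) = 1 / (1 + 10^-1.61 + 10^-1.50)
   = 1 / (1 + 0.024547 + 0.031623) = 1/1.0562 = 0.9468

α₁ = 0.947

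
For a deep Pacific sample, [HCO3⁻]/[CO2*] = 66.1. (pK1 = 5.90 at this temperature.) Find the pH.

From K1 = [H⁺][HCO3⁻]/[CO2*]:  pH = pK1 + log₁₀([HCO3⁻]/[CO2*])
log₁₀(66.1) = +1.820
pH = 5.90 + (+1.820) = 7.72

pH = 7.72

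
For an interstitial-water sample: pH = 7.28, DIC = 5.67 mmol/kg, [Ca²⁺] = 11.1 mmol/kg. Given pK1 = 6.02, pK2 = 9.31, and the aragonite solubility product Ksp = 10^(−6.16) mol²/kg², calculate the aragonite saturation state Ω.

Ω = 0.798

α₂ = 1 / (1 + [H⁺]/K2 + [H⁺]²/(K1K2)) = 1 / (1 + 10^+2.03 + 10^+0.77)
   = 1 / (1 + 107.15 + 5.8884) = 1/114.04 = 0.008769
[CO3²⁻] = α₂ × DIC = 0.008769 × 5.67 = 0.04972 mmol/kg
Ksp = 10^(−6.16) = 6.918×10^-7
Ω = [Ca²⁺][CO3²⁻]/Ksp = (11.1×10^-3)(4.972×10^-5) / 6.918×10^-7 = 0.798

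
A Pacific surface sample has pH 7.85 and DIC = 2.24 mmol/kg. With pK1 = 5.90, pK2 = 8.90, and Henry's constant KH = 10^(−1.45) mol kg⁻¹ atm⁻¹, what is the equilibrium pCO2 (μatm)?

pCO2 = 644 μatm

α₀ = 1 / (1 + K1/[H⁺] + K1K2/[H⁺]²) = 1 / (1 + 10^+1.95 + 10^+0.90)
   = 1 / (1 + 89.125 + 7.9433) = 1/98.068 = 0.01020
[CO2*] = α₀ × DIC = 0.01020 × 2.24 = 0.02284 mmol/kg
pCO2 = [CO2*]/KH = 2.284×10^-5 / 3.548×10^-2 = 644 μatm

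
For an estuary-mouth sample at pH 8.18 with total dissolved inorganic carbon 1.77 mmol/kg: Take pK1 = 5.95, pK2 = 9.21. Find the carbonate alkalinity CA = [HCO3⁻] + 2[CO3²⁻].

CA = 1.91 mmol/kg

CA = [HCO3⁻] + 2[CO3²⁻] = (α₁ + 2α₂)·DIC
At pH 8.18: [H⁺]/K1 = 10^-2.23 = 0.0058884, K2/[H⁺] = 10^-1.03 = 0.093325
α₁ = 1/(1 + 0.0058884 + 0.093325) = 1/1.0992 = 0.9097; α₂ = α₁·K2/[H⁺] = 0.08490
α₁ + 2α₂ = 1.0795
CA = 1.0795 × 1.77 = 1.91 mmol/kg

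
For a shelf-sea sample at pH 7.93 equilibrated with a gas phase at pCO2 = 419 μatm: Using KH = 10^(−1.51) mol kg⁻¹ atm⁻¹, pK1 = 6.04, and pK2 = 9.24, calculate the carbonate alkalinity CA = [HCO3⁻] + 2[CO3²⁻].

CA = 1.10 mmol/kg

[CO2*] = KH · pCO2 = 10^(−1.51) × 419×10^-6 = 1.295×10^-5 mol/kg
α₀ = 1/(1 + K1/[H⁺] + K1K2/[H⁺]²) = 1/(1 + 10^+1.89 + 10^+0.58) = 0.01213
DIC = [CO2*]/α₀ = 1.295×10^-5 / 0.01213 = 1.067 mmol/kg
CA = (α₁ + 2α₂)·DIC = (0.9417 + 2×0.04612) × 1.067 = 1.10 mmol/kg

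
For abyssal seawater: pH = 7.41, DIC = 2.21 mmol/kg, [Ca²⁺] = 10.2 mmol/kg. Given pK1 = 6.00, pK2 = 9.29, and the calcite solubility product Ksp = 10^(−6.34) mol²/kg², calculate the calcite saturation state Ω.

α₂ = 1 / (1 + [H⁺]/K2 + [H⁺]²/(K1K2)) = 1 / (1 + 10^+1.88 + 10^+0.47)
   = 1 / (1 + 75.858 + 2.9512) = 1/79.809 = 0.01253
[CO3²⁻] = α₂ × DIC = 0.01253 × 2.21 = 0.02769 mmol/kg
Ksp = 10^(−6.34) = 4.571×10^-7
Ω = [Ca²⁺][CO3²⁻]/Ksp = (10.2×10^-3)(2.769×10^-5) / 4.571×10^-7 = 0.618

Ω = 0.618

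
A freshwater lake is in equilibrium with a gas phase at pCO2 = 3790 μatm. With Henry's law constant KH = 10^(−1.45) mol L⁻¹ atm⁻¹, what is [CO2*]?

[CO2*] = 134 μmol/L

KH = 10^(−1.45) = 3.548×10^-2 mol L⁻¹ atm⁻¹
[CO2*] = KH · pCO2 = 3.548×10^-2 × 3790×10^-6 atm = 1.34×10^-4 mol/L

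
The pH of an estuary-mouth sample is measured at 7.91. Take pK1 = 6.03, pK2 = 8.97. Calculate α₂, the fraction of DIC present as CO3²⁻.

α₂ = 0.0792

α₂ = 1 / (1 + [H⁺]/K2 + [H⁺]²/(K1K2)) = 1 / (1 + 10^+1.06 + 10^-0.82)
   = 1 / (1 + 11.482 + 0.15136) = 1/12.633 = 0.07916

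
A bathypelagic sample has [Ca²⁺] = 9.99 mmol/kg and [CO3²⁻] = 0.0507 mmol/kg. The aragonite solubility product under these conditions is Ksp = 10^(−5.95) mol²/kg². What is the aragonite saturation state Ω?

Ksp = 10^(−5.95) = 1.122×10^-6
Ω = [Ca²⁺][CO3²⁻]/Ksp = (9.99×10^-3)(0.0507×10^-3) / 1.122×10^-6 = 0.451

Ω = 0.451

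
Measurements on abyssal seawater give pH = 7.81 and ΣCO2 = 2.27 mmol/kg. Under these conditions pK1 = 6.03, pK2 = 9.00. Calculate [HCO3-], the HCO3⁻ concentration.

α₁ = 1 / (1 + [H⁺]/K1 + K2/[H⁺]) = 1 / (1 + 10^-1.78 + 10^-1.19)
   = 1 / (1 + 0.016596 + 0.064565) = 1/1.0812 = 0.9249
[HCO3⁻] = α₁ × DIC = 0.9249 × 2.27 = 2.10 mmol/kg

[HCO3⁻] = 2.10 mmol/kg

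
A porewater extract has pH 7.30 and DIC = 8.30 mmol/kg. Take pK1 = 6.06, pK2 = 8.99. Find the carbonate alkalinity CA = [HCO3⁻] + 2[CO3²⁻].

CA = [HCO3⁻] + 2[CO3²⁻] = (α₁ + 2α₂)·DIC
At pH 7.30: [H⁺]/K1 = 10^-1.24 = 0.057544, K2/[H⁺] = 10^-1.69 = 0.020417
α₁ = 1/(1 + 0.057544 + 0.020417) = 1/1.0780 = 0.9277; α₂ = α₁·K2/[H⁺] = 0.01894
α₁ + 2α₂ = 0.9656
CA = 0.9656 × 8.30 = 8.01 mmol/kg

CA = 8.01 mmol/kg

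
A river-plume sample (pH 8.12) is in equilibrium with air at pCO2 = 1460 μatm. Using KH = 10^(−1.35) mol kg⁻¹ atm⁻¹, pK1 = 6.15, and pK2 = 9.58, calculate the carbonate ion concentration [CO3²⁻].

[CO2*] = KH · pCO2 = 10^(−1.35) × 1460×10^-6 = 6.522×10^-5 mol/kg
α₀ = 1/(1 + K1/[H⁺] + K1K2/[H⁺]²) = 1/(1 + 10^+1.97 + 10^+0.51) = 0.01025
DIC = [CO2*]/α₀ = 6.522×10^-5 / 0.01025 = 6.363 mmol/kg
[CO3²⁻] = α₂·DIC; α₂ = 0.03317, so [CO3²⁻] = 0.03317 × 6.363 = 0.211 mmol/kg

[CO3²⁻] = 0.211 mmol/kg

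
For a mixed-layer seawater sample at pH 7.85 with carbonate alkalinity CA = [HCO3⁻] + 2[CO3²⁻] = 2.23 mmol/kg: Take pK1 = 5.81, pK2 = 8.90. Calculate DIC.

CA = [HCO3⁻] + 2[CO3²⁻] = (α₁ + 2α₂)·DIC
At pH 7.85: [H⁺]/K1 = 10^-2.04 = 0.0091201, K2/[H⁺] = 10^-1.05 = 0.089125
α₁ = 1/(1 + 0.0091201 + 0.089125) = 1/1.0982 = 0.9105; α₂ = α₁·K2/[H⁺] = 0.08115
α₁ + 2α₂ = 1.0728
DIC = CA / (α₁ + 2α₂) = 2.23 / 1.0728 = 2.08 mmol/kg

DIC = 2.08 mmol/kg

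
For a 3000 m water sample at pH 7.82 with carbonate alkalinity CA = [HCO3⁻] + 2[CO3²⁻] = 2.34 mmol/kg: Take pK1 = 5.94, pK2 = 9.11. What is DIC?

DIC = 2.26 mmol/kg

CA = [HCO3⁻] + 2[CO3²⁻] = (α₁ + 2α₂)·DIC
At pH 7.82: [H⁺]/K1 = 10^-1.88 = 0.013183, K2/[H⁺] = 10^-1.29 = 0.051286
α₁ = 1/(1 + 0.013183 + 0.051286) = 1/1.0645 = 0.9394; α₂ = α₁·K2/[H⁺] = 0.04818
α₁ + 2α₂ = 1.0358
DIC = CA / (α₁ + 2α₂) = 2.34 / 1.0358 = 2.26 mmol/kg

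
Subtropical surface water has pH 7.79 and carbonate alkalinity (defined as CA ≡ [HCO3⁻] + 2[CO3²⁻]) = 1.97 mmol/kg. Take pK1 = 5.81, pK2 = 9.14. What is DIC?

CA = [HCO3⁻] + 2[CO3²⁻] = (α₁ + 2α₂)·DIC
At pH 7.79: [H⁺]/K1 = 10^-1.98 = 0.010471, K2/[H⁺] = 10^-1.35 = 0.044668
α₁ = 1/(1 + 0.010471 + 0.044668) = 1/1.0551 = 0.9477; α₂ = α₁·K2/[H⁺] = 0.04233
α₁ + 2α₂ = 1.0324
DIC = CA / (α₁ + 2α₂) = 1.97 / 1.0324 = 1.91 mmol/kg

DIC = 1.91 mmol/kg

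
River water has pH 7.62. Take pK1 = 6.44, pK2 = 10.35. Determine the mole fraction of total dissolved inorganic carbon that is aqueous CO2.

α₀ = 0.0619

α₀ = 1 / (1 + K1/[H⁺] + K1K2/[H⁺]²) = 1 / (1 + 10^+1.18 + 10^-1.55)
   = 1 / (1 + 15.136 + 0.028184) = 1/16.164 = 0.06187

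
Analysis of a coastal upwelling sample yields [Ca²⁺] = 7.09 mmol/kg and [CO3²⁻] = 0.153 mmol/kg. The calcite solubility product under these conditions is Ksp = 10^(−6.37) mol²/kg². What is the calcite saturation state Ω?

Ksp = 10^(−6.37) = 4.266×10^-7
Ω = [Ca²⁺][CO3²⁻]/Ksp = (7.09×10^-3)(0.153×10^-3) / 4.266×10^-7 = 2.54

Ω = 2.54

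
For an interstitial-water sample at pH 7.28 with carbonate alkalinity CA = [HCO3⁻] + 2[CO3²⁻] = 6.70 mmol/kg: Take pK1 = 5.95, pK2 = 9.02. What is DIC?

CA = [HCO3⁻] + 2[CO3²⁻] = (α₁ + 2α₂)·DIC
At pH 7.28: [H⁺]/K1 = 10^-1.33 = 0.046774, K2/[H⁺] = 10^-1.74 = 0.018197
α₁ = 1/(1 + 0.046774 + 0.018197) = 1/1.0650 = 0.9390; α₂ = α₁·K2/[H⁺] = 0.01709
α₁ + 2α₂ = 0.9732
DIC = CA / (α₁ + 2α₂) = 6.70 / 0.9732 = 6.88 mmol/kg

DIC = 6.88 mmol/kg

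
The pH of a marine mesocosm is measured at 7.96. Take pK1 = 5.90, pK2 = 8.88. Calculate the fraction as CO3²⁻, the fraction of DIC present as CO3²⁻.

α₂ = 0.106

α₂ = 1 / (1 + [H⁺]/K2 + [H⁺]²/(K1K2)) = 1 / (1 + 10^+0.92 + 10^-1.14)
   = 1 / (1 + 8.3176 + 0.072444) = 1/9.3901 = 0.1065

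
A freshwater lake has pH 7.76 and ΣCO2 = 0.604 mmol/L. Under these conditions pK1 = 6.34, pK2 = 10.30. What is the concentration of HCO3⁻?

[HCO3⁻] = 0.580 mmol/L

α₁ = 1 / (1 + [H⁺]/K1 + K2/[H⁺]) = 1 / (1 + 10^-1.42 + 10^-2.54)
   = 1 / (1 + 0.038019 + 0.0028840) = 1/1.0409 = 0.9607
[HCO3⁻] = α₁ × DIC = 0.9607 × 0.604 = 0.580 mmol/L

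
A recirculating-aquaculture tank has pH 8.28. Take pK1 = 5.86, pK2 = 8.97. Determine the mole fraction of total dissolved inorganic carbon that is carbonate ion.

α₂ = 1 / (1 + [H⁺]/K2 + [H⁺]²/(K1K2)) = 1 / (1 + 10^+0.69 + 10^-1.73)
   = 1 / (1 + 4.8978 + 0.018621) = 1/5.9164 = 0.1690

α₂ = 0.169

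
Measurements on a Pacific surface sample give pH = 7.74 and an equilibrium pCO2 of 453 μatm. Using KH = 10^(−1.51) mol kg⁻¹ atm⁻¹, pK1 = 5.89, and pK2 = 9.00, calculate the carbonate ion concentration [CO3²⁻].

[CO3²⁻] = 0.0545 mmol/kg

[CO2*] = KH · pCO2 = 10^(−1.51) × 453×10^-6 = 1.400×10^-5 mol/kg
α₀ = 1/(1 + K1/[H⁺] + K1K2/[H⁺]²) = 1/(1 + 10^+1.85 + 10^+0.59) = 0.01321
DIC = [CO2*]/α₀ = 1.400×10^-5 / 0.01321 = 1.060 mmol/kg
[CO3²⁻] = α₂·DIC; α₂ = 0.05140, so [CO3²⁻] = 0.05140 × 1.060 = 0.0545 mmol/kg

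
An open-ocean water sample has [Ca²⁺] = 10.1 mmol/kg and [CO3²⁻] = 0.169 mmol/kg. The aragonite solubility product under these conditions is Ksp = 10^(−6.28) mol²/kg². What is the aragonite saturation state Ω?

Ω = 3.25

Ksp = 10^(−6.28) = 5.248×10^-7
Ω = [Ca²⁺][CO3²⁻]/Ksp = (10.1×10^-3)(0.169×10^-3) / 5.248×10^-7 = 3.25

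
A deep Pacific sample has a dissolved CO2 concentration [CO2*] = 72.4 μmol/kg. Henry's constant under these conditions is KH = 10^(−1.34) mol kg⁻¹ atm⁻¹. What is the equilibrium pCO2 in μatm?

pCO2 = 1580 μatm

KH = 10^(−1.34) = 4.571×10^-2 mol kg⁻¹ atm⁻¹
pCO2 = [CO2*]/KH = 72.4×10^-6 / 4.571×10^-2 = 1.58×10^-3 atm = 1580 μatm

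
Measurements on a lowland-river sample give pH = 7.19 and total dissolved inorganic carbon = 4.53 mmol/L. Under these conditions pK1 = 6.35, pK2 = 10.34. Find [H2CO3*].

α₀ = 1 / (1 + K1/[H⁺] + K1K2/[H⁺]²) = 1 / (1 + 10^+0.84 + 10^-2.31)
   = 1 / (1 + 6.9183 + 0.0048978) = 1/7.9232 = 0.1262
[CO2*] = α₀ × DIC = 0.1262 × 4.53 = 0.572 mmol/L

[CO2*] = 0.572 mmol/L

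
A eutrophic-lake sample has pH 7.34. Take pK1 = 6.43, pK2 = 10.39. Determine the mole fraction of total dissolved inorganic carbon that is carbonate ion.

α₂ = 0.000793

α₂ = 1 / (1 + [H⁺]/K2 + [H⁺]²/(K1K2)) = 1 / (1 + 10^+3.05 + 10^+2.14)
   = 1 / (1 + 1122.0 + 138.04) = 1/1261.1 = 0.0007930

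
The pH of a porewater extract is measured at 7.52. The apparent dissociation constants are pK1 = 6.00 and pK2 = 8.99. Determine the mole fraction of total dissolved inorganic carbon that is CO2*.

α₀ = 0.0284

α₀ = 1 / (1 + K1/[H⁺] + K1K2/[H⁺]²) = 1 / (1 + 10^+1.52 + 10^+0.05)
   = 1 / (1 + 33.113 + 1.1220) = 1/35.235 = 0.02838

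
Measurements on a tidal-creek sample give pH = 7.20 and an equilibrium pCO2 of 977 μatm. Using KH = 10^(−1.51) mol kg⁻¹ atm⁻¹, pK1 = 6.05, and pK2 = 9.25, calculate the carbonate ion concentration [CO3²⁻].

[CO3²⁻] = 3.80 μmol/kg

[CO2*] = KH · pCO2 = 10^(−1.51) × 977×10^-6 = 3.019×10^-5 mol/kg
α₀ = 1/(1 + K1/[H⁺] + K1K2/[H⁺]²) = 1/(1 + 10^+1.15 + 10^-0.90) = 0.06557
DIC = [CO2*]/α₀ = 3.019×10^-5 / 0.06557 = 0.4605 mmol/kg
[CO3²⁻] = α₂·DIC; α₂ = 0.008255, so [CO3²⁻] = 0.008255 × 0.4605 = 0.00380 mmol/kg = 3.80 μmol/kg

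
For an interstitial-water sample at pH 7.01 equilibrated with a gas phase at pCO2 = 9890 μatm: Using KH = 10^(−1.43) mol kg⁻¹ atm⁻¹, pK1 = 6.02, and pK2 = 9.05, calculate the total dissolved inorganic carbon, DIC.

DIC = 3.99 mmol/kg

[CO2*] = KH · pCO2 = 10^(−1.43) × 9890×10^-6 = 3.674×10^-4 mol/kg
α₀ = 1/(1 + K1/[H⁺] + K1K2/[H⁺]²) = 1/(1 + 10^+0.99 + 10^-1.05) = 0.09207
DIC = [CO2*]/α₀ = 3.674×10^-4 / 0.09207 = 3.99 mmol/kg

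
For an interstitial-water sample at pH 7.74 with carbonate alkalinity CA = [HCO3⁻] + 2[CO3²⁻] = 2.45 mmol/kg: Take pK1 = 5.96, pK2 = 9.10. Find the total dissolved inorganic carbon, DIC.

DIC = 2.39 mmol/kg

CA = [HCO3⁻] + 2[CO3²⁻] = (α₁ + 2α₂)·DIC
At pH 7.74: [H⁺]/K1 = 10^-1.78 = 0.016596, K2/[H⁺] = 10^-1.36 = 0.043652
α₁ = 1/(1 + 0.016596 + 0.043652) = 1/1.0602 = 0.9432; α₂ = α₁·K2/[H⁺] = 0.04117
α₁ + 2α₂ = 1.0255
DIC = CA / (α₁ + 2α₂) = 2.45 / 1.0255 = 2.39 mmol/kg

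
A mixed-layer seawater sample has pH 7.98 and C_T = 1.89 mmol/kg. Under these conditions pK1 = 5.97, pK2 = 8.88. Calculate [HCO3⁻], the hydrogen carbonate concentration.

[HCO3⁻] = 1.66 mmol/kg

α₁ = 1 / (1 + [H⁺]/K1 + K2/[H⁺]) = 1 / (1 + 10^-2.01 + 10^-0.90)
   = 1 / (1 + 0.0097724 + 0.12589) = 1/1.1357 = 0.8805
[HCO3⁻] = α₁ × DIC = 0.8805 × 1.89 = 1.66 mmol/kg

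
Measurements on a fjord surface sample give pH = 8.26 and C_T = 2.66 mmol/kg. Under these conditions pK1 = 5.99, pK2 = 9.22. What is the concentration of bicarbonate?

α₁ = 1 / (1 + [H⁺]/K1 + K2/[H⁺]) = 1 / (1 + 10^-2.27 + 10^-0.96)
   = 1 / (1 + 0.0053703 + 0.10965) = 1/1.1150 = 0.8968
[HCO3⁻] = α₁ × DIC = 0.8968 × 2.66 = 2.39 mmol/kg

[HCO3⁻] = 2.39 mmol/kg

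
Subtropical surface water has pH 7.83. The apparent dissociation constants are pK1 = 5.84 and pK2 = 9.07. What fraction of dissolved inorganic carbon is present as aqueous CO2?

α₀ = 1 / (1 + K1/[H⁺] + K1K2/[H⁺]²) = 1 / (1 + 10^+1.99 + 10^+0.75)
   = 1 / (1 + 97.724 + 5.6234) = 1/104.35 = 0.009583

α₀ = 0.00958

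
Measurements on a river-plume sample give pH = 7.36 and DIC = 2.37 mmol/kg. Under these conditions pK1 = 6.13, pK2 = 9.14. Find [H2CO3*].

α₀ = 1 / (1 + K1/[H⁺] + K1K2/[H⁺]²) = 1 / (1 + 10^+1.23 + 10^-0.55)
   = 1 / (1 + 16.982 + 0.28184) = 1/18.264 = 0.05475
[CO2*] = α₀ × DIC = 0.05475 × 2.37 = 0.130 mmol/kg

[CO2*] = 0.130 mmol/kg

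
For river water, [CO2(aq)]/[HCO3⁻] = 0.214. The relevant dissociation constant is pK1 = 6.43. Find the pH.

From K1 = [H⁺][HCO3⁻]/[CO2(aq)]:  pH = pK1 − log₁₀([CO2(aq)]/[HCO3⁻])
log₁₀(0.214) = -0.670
pH = 6.43 − (-0.670) = 7.10

pH = 7.10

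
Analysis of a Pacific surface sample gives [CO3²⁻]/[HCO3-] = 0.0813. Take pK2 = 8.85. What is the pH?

From K2 = [H⁺][CO3²⁻]/[HCO3-]:  pH = pK2 + log₁₀([CO3²⁻]/[HCO3-])
log₁₀(0.0813) = -1.090
pH = 8.85 + (-1.090) = 7.76

pH = 7.76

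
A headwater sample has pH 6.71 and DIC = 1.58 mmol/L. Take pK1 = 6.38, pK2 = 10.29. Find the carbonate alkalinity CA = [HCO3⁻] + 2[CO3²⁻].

CA = 1.08 mmol/L

CA = [HCO3⁻] + 2[CO3²⁻] = (α₁ + 2α₂)·DIC
At pH 6.71: [H⁺]/K1 = 10^-0.33 = 0.46774, K2/[H⁺] = 10^-3.58 = 0.00026303
α₁ = 1/(1 + 0.46774 + 0.00026303) = 1/1.4680 = 0.6812; α₂ = α₁·K2/[H⁺] = 0.0001792
α₁ + 2α₂ = 0.6816
CA = 0.6816 × 1.58 = 1.08 mmol/L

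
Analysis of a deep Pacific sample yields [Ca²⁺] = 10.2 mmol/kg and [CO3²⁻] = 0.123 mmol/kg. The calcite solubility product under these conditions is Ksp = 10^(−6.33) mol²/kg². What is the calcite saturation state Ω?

Ω = 2.68

Ksp = 10^(−6.33) = 4.677×10^-7
Ω = [Ca²⁺][CO3²⁻]/Ksp = (10.2×10^-3)(0.123×10^-3) / 4.677×10^-7 = 2.68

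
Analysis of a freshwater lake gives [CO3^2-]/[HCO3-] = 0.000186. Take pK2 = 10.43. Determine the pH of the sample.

From K2 = [H⁺][CO3^2-]/[HCO3-]:  pH = pK2 + log₁₀([CO3^2-]/[HCO3-])
log₁₀(0.000186) = -3.730
pH = 10.43 + (-3.730) = 6.70

pH = 6.70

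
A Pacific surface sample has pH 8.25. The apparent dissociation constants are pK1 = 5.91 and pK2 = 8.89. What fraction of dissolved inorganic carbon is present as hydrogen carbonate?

α₁ = 1 / (1 + [H⁺]/K1 + K2/[H⁺]) = 1 / (1 + 10^-2.34 + 10^-0.64)
   = 1 / (1 + 0.0045709 + 0.22909) = 1/1.2337 = 0.8106

α₁ = 0.811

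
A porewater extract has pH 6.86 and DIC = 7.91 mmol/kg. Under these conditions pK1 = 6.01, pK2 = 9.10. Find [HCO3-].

α₁ = 1 / (1 + [H⁺]/K1 + K2/[H⁺]) = 1 / (1 + 10^-0.85 + 10^-2.24)
   = 1 / (1 + 0.14125 + 0.0057544) = 1/1.1470 = 0.8718
[HCO3⁻] = α₁ × DIC = 0.8718 × 7.91 = 6.90 mmol/kg

[HCO3⁻] = 6.90 mmol/kg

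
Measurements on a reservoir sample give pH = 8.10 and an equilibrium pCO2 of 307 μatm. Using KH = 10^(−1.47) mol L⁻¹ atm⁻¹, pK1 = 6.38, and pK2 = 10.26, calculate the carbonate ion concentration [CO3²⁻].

[CO2*] = KH · pCO2 = 10^(−1.47) × 307×10^-6 = 1.040×10^-5 mol/L
α₀ = 1/(1 + K1/[H⁺] + K1K2/[H⁺]²) = 1/(1 + 10^+1.72 + 10^-0.44) = 0.01857
DIC = [CO2*]/α₀ = 1.040×10^-5 / 0.01857 = 0.5601 mmol/L
[CO3²⁻] = α₂·DIC; α₂ = 0.006743, so [CO3²⁻] = 0.006743 × 0.5601 = 0.00378 mmol/L = 3.78 μmol/L

[CO3²⁻] = 3.78 μmol/L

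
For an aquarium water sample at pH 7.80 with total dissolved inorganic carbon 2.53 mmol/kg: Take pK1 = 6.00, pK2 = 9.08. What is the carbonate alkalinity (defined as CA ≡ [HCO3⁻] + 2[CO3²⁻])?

CA = 2.62 mmol/kg

CA = [HCO3⁻] + 2[CO3²⁻] = (α₁ + 2α₂)·DIC
At pH 7.80: [H⁺]/K1 = 10^-1.80 = 0.015849, K2/[H⁺] = 10^-1.28 = 0.052481
α₁ = 1/(1 + 0.015849 + 0.052481) = 1/1.0683 = 0.9360; α₂ = α₁·K2/[H⁺] = 0.04912
α₁ + 2α₂ = 1.0343
CA = 1.0343 × 2.53 = 2.62 mmol/kg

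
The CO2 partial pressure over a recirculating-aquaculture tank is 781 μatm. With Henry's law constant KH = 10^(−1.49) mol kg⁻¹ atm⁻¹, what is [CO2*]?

KH = 10^(−1.49) = 3.236×10^-2 mol kg⁻¹ atm⁻¹
[CO2*] = KH · pCO2 = 3.236×10^-2 × 781×10^-6 atm = 2.53×10^-5 mol/kg

[CO2*] = 25.3 μmol/kg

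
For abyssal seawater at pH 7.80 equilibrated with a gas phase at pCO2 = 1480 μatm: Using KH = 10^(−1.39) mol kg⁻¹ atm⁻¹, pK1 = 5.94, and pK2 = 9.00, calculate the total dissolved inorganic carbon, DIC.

[CO2*] = KH · pCO2 = 10^(−1.39) × 1480×10^-6 = 6.029×10^-5 mol/kg
α₀ = 1/(1 + K1/[H⁺] + K1K2/[H⁺]²) = 1/(1 + 10^+1.86 + 10^+0.66) = 0.01282
DIC = [CO2*]/α₀ = 6.029×10^-5 / 0.01282 = 4.70 mmol/kg

DIC = 4.70 mmol/kg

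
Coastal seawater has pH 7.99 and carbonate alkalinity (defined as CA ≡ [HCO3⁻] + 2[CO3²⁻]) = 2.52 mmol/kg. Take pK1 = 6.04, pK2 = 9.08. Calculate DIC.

CA = [HCO3⁻] + 2[CO3²⁻] = (α₁ + 2α₂)·DIC
At pH 7.99: [H⁺]/K1 = 10^-1.95 = 0.011220, K2/[H⁺] = 10^-1.09 = 0.081283
α₁ = 1/(1 + 0.011220 + 0.081283) = 1/1.0925 = 0.9153; α₂ = α₁·K2/[H⁺] = 0.07440
α₁ + 2α₂ = 1.0641
DIC = CA / (α₁ + 2α₂) = 2.52 / 1.0641 = 2.37 mmol/kg

DIC = 2.37 mmol/kg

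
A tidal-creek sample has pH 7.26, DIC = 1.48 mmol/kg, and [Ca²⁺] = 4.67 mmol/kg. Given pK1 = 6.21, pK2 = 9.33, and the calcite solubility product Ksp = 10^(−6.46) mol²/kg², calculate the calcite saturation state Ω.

α₂ = 1 / (1 + [H⁺]/K2 + [H⁺]²/(K1K2)) = 1 / (1 + 10^+2.07 + 10^+1.02)
   = 1 / (1 + 117.49 + 10.471) = 1/128.96 = 0.007754
[CO3²⁻] = α₂ × DIC = 0.007754 × 1.48 = 0.01148 mmol/kg = 11.48 μmol/kg
Ksp = 10^(−6.46) = 3.467×10^-7
Ω = [Ca²⁺][CO3²⁻]/Ksp = (4.67×10^-3)(1.148×10^-5) / 3.467×10^-7 = 0.155

Ω = 0.155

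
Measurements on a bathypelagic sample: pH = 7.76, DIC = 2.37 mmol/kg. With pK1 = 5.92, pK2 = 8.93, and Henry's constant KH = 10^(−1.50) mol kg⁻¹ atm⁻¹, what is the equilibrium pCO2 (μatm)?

pCO2 = 1000 μatm

α₀ = 1 / (1 + K1/[H⁺] + K1K2/[H⁺]²) = 1 / (1 + 10^+1.84 + 10^+0.67)
   = 1 / (1 + 69.183 + 4.6774) = 1/74.860 = 0.01336
[CO2*] = α₀ × DIC = 0.01336 × 2.37 = 0.03166 mmol/kg
pCO2 = [CO2*]/KH = 3.166×10^-5 / 3.162×10^-2 = 1000 μatm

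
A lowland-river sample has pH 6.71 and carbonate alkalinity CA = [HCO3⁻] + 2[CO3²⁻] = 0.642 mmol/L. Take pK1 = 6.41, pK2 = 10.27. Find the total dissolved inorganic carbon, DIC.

DIC = 0.963 mmol/L

CA = [HCO3⁻] + 2[CO3²⁻] = (α₁ + 2α₂)·DIC
At pH 6.71: [H⁺]/K1 = 10^-0.30 = 0.50119, K2/[H⁺] = 10^-3.56 = 0.00027542
α₁ = 1/(1 + 0.50119 + 0.00027542) = 1/1.5015 = 0.6660; α₂ = α₁·K2/[H⁺] = 0.0001834
α₁ + 2α₂ = 0.6664
DIC = CA / (α₁ + 2α₂) = 0.642 / 0.6664 = 0.963 mmol/L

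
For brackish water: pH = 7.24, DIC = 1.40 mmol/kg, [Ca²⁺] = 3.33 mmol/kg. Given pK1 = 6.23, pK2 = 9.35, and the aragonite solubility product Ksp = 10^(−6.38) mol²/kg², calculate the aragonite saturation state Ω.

α₂ = 1 / (1 + [H⁺]/K2 + [H⁺]²/(K1K2)) = 1 / (1 + 10^+2.11 + 10^+1.10)
   = 1 / (1 + 128.82 + 12.589) = 1/142.41 = 0.007022
[CO3²⁻] = α₂ × DIC = 0.007022 × 1.40 = 0.009830 mmol/kg = 9.830 μmol/kg
Ksp = 10^(−6.38) = 4.169×10^-7
Ω = [Ca²⁺][CO3²⁻]/Ksp = (3.33×10^-3)(9.830×10^-6) / 4.169×10^-7 = 0.0785

Ω = 0.0785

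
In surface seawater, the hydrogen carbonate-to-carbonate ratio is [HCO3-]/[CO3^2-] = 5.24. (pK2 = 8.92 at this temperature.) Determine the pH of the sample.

From K2 = [H⁺][CO3^2-]/[HCO3-]:  pH = pK2 − log₁₀([HCO3-]/[CO3^2-])
log₁₀(5.24) = +0.719
pH = 8.92 − (+0.719) = 8.20

pH = 8.20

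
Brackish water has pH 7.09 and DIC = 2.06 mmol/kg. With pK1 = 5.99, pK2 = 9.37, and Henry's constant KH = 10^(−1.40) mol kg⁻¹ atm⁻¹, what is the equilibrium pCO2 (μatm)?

α₀ = 1 / (1 + K1/[H⁺] + K1K2/[H⁺]²) = 1 / (1 + 10^+1.10 + 10^-1.18)
   = 1 / (1 + 12.589 + 0.066069) = 1/13.655 = 0.07323
[CO2*] = α₀ × DIC = 0.07323 × 2.06 = 0.1509 mmol/kg
pCO2 = [CO2*]/KH = 1.509×10^-4 / 3.981×10^-2 = 3790 μatm

pCO2 = 3790 μatm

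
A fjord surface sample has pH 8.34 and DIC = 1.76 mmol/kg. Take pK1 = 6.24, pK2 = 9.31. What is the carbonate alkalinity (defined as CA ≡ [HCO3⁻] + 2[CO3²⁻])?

CA = [HCO3⁻] + 2[CO3²⁻] = (α₁ + 2α₂)·DIC
At pH 8.34: [H⁺]/K1 = 10^-2.10 = 0.0079433, K2/[H⁺] = 10^-0.97 = 0.10715
α₁ = 1/(1 + 0.0079433 + 0.10715) = 1/1.1151 = 0.8968; α₂ = α₁·K2/[H⁺] = 0.09609
α₁ + 2α₂ = 1.0890
CA = 1.0890 × 1.76 = 1.92 mmol/kg

CA = 1.92 mmol/kg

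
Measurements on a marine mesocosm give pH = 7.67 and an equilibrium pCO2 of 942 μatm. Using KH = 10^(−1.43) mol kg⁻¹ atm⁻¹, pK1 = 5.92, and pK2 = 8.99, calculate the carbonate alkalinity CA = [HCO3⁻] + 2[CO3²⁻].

CA = 2.16 mmol/kg

[CO2*] = KH · pCO2 = 10^(−1.43) × 942×10^-6 = 3.500×10^-5 mol/kg
α₀ = 1/(1 + K1/[H⁺] + K1K2/[H⁺]²) = 1/(1 + 10^+1.75 + 10^+0.43) = 0.01669
DIC = [CO2*]/α₀ = 3.500×10^-5 / 0.01669 = 2.097 mmol/kg
CA = (α₁ + 2α₂)·DIC = (0.9384 + 2×0.04491) × 2.097 = 2.16 mmol/kg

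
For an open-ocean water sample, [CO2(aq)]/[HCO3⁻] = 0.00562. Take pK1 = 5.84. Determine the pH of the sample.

pH = 8.09

From K1 = [H⁺][HCO3⁻]/[CO2(aq)]:  pH = pK1 − log₁₀([CO2(aq)]/[HCO3⁻])
log₁₀(0.00562) = -2.250
pH = 5.84 − (-2.250) = 8.09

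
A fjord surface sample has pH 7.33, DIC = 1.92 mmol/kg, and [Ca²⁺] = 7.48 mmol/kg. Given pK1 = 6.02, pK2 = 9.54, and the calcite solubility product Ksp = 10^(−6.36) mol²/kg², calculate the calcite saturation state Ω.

Ω = 0.192

α₂ = 1 / (1 + [H⁺]/K2 + [H⁺]²/(K1K2)) = 1 / (1 + 10^+2.21 + 10^+0.90)
   = 1 / (1 + 162.18 + 7.9433) = 1/171.12 = 0.005844
[CO3²⁻] = α₂ × DIC = 0.005844 × 1.92 = 0.01122 mmol/kg = 11.22 μmol/kg
Ksp = 10^(−6.36) = 4.365×10^-7
Ω = [Ca²⁺][CO3²⁻]/Ksp = (7.48×10^-3)(1.122×10^-5) / 4.365×10^-7 = 0.192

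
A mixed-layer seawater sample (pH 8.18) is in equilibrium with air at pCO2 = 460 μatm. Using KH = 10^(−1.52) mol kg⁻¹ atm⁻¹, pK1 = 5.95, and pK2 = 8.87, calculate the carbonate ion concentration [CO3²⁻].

[CO3²⁻] = 0.482 mmol/kg

[CO2*] = KH · pCO2 = 10^(−1.52) × 460×10^-6 = 1.389×10^-5 mol/kg
α₀ = 1/(1 + K1/[H⁺] + K1K2/[H⁺]²) = 1/(1 + 10^+2.23 + 10^+1.54) = 0.004866
DIC = [CO2*]/α₀ = 1.389×10^-5 / 0.004866 = 2.855 mmol/kg
[CO3²⁻] = α₂·DIC; α₂ = 0.1687, so [CO3²⁻] = 0.1687 × 2.855 = 0.482 mmol/kg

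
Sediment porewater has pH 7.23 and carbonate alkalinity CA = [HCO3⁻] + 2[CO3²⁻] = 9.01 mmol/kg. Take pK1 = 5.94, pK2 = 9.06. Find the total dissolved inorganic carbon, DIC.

DIC = 9.33 mmol/kg

CA = [HCO3⁻] + 2[CO3²⁻] = (α₁ + 2α₂)·DIC
At pH 7.23: [H⁺]/K1 = 10^-1.29 = 0.051286, K2/[H⁺] = 10^-1.83 = 0.014791
α₁ = 1/(1 + 0.051286 + 0.014791) = 1/1.0661 = 0.9380; α₂ = α₁·K2/[H⁺] = 0.01387
α₁ + 2α₂ = 0.9658
DIC = CA / (α₁ + 2α₂) = 9.01 / 0.9658 = 9.33 mmol/kg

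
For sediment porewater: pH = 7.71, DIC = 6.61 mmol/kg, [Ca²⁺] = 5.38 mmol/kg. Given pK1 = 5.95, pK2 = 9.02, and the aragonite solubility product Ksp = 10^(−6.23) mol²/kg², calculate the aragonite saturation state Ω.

α₂ = 1 / (1 + [H⁺]/K2 + [H⁺]²/(K1K2)) = 1 / (1 + 10^+1.31 + 10^-0.45)
   = 1 / (1 + 20.417 + 0.35481) = 1/21.772 = 0.04593
[CO3²⁻] = α₂ × DIC = 0.04593 × 6.61 = 0.3036 mmol/kg
Ksp = 10^(−6.23) = 5.888×10^-7
Ω = [Ca²⁺][CO3²⁻]/Ksp = (5.38×10^-3)(3.036×10^-4) / 5.888×10^-7 = 2.77

Ω = 2.77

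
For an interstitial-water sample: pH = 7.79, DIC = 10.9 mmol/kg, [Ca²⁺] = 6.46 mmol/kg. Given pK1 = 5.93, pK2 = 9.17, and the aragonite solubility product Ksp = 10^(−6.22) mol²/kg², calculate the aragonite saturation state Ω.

α₂ = 1 / (1 + [H⁺]/K2 + [H⁺]²/(K1K2)) = 1 / (1 + 10^+1.38 + 10^-0.48)
   = 1 / (1 + 23.988 + 0.33113) = 1/25.319 = 0.03950
[CO3²⁻] = α₂ × DIC = 0.03950 × 10.9 = 0.4305 mmol/kg
Ksp = 10^(−6.22) = 6.026×10^-7
Ω = [Ca²⁺][CO3²⁻]/Ksp = (6.46×10^-3)(4.305×10^-4) / 6.026×10^-7 = 4.62

Ω = 4.62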